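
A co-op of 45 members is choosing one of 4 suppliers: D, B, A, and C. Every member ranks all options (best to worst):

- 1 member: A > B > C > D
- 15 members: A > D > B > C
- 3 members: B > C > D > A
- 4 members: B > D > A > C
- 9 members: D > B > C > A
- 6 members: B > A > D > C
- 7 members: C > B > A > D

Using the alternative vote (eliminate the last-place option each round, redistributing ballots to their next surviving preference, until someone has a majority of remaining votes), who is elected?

Round 1: D 9, B 13, A 16, C 7. Eliminate C.
Round 2: D 9, B 20, A 16. Eliminate D.
Round 3: B 29, A 16. B has a majority.

B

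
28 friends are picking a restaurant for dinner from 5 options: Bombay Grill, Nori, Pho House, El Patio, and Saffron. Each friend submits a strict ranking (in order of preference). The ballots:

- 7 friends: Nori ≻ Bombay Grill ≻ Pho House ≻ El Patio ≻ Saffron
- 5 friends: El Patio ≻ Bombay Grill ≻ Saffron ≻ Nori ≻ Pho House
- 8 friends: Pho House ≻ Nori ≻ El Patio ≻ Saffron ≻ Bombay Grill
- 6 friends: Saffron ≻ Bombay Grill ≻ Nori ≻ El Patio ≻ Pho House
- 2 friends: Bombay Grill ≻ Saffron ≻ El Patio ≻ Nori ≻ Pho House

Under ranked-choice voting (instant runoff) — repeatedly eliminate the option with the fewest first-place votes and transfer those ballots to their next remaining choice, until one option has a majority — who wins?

Round 1: Bombay Grill 2, Nori 7, Pho House 8, El Patio 5, Saffron 6. Eliminate Bombay Grill.
Round 2: Nori 7, Pho House 8, El Patio 5, Saffron 8. Eliminate El Patio.
Round 3: Nori 7, Pho House 8, Saffron 13. Eliminate Nori.
Round 4: Pho House 15, Saffron 13. Pho House has a majority.

Pho House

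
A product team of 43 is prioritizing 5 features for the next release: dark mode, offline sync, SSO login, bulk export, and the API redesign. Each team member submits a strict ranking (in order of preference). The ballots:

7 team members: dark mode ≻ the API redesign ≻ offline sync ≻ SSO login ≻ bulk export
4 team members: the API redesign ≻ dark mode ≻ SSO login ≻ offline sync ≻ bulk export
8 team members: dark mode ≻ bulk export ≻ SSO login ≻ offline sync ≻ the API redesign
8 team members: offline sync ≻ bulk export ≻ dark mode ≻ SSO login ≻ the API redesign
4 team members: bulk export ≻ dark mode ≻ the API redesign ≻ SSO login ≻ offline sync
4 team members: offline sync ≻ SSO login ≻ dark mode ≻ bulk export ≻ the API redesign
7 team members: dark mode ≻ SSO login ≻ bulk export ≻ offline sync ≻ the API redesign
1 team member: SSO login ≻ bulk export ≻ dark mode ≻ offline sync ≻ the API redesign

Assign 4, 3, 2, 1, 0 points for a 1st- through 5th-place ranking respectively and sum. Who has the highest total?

dark mode: 7·4 + 4·3 + 8·4 + 8·2 + 4·3 + 4·2 + 7·4 + 1·2 = 138
offline sync: 7·2 + 4·1 + 8·1 + 8·4 + 4·0 + 4·4 + 7·1 + 1·1 = 82
SSO login: 7·1 + 4·2 + 8·2 + 8·1 + 4·1 + 4·3 + 7·3 + 1·4 = 80
bulk export: 7·0 + 4·0 + 8·3 + 8·3 + 4·4 + 4·1 + 7·2 + 1·3 = 85
the API redesign: 7·3 + 4·4 + 8·0 + 8·0 + 4·2 + 4·0 + 7·0 + 1·0 = 45
dark mode has the highest Borda score (138).

dark mode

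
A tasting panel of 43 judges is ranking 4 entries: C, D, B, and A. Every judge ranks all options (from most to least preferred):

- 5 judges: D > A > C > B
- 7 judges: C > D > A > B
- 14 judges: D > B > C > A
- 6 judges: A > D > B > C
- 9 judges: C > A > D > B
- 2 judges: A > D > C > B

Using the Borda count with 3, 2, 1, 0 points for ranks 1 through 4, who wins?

C: 5·1 + 7·3 + 14·1 + 6·0 + 9·3 + 2·1 = 69
D: 5·3 + 7·2 + 14·3 + 6·2 + 9·1 + 2·2 = 96
B: 5·0 + 7·0 + 14·2 + 6·1 + 9·0 + 2·0 = 34
A: 5·2 + 7·1 + 14·0 + 6·3 + 9·2 + 2·3 = 59
D has the highest Borda score (96).

D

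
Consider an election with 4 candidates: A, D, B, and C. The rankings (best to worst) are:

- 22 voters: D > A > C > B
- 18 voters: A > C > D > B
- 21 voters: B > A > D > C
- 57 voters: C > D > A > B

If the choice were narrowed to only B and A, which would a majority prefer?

A

Voters preferring B to A: 21; preferring A to B: 97.
A wins the head-to-head.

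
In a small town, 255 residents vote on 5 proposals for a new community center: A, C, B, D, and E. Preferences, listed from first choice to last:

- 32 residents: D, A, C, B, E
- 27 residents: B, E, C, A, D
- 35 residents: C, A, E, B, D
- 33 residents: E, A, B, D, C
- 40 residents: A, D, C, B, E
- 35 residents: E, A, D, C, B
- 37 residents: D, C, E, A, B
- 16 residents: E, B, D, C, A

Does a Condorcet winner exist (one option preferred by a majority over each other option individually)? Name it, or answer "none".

Checking pairwise contests:
E beats A 148–107.
A beats C 140–115.
A beats B 212–43.
A beats D 170–85.
C beats E 144–111.
Every option loses at least one head-to-head, so there is no Condorcet winner.

none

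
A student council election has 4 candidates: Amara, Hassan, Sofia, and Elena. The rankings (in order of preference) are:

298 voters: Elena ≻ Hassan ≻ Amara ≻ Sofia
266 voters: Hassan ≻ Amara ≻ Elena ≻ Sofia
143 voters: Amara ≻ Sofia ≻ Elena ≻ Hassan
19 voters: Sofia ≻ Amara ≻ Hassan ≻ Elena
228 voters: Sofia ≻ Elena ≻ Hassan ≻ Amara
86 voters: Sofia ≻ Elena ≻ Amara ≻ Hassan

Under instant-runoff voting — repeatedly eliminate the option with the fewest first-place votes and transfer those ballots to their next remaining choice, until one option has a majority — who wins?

Elena

Round 1: Amara 143, Hassan 266, Sofia 333, Elena 298. Eliminate Amara.
Round 2: Hassan 266, Sofia 476, Elena 298. Eliminate Hassan.
Round 3: Sofia 476, Elena 564. Elena has a majority.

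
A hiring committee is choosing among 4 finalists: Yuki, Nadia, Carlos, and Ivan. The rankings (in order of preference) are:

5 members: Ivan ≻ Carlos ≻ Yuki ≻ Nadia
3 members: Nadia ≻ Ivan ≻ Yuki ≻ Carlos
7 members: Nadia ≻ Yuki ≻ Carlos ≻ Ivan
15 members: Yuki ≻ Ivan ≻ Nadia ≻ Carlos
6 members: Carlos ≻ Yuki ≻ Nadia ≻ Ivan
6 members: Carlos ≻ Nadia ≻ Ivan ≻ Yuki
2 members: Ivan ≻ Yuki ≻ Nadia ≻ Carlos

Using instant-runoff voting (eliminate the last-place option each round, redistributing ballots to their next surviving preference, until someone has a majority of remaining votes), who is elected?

Yuki

Round 1: Yuki 15, Nadia 10, Carlos 12, Ivan 7. Eliminate Ivan.
Round 2: Yuki 17, Nadia 10, Carlos 17. Eliminate Nadia.
Round 3: Yuki 27, Carlos 17. Yuki has a majority.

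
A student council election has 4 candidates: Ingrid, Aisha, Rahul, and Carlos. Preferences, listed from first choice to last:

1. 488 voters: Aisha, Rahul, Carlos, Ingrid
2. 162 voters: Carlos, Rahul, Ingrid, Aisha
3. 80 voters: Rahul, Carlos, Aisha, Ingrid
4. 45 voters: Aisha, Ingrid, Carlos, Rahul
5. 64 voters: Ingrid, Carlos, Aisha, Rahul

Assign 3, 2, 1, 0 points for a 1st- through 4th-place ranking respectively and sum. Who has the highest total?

Aisha

Ingrid: 488·0 + 162·1 + 80·0 + 45·2 + 64·3 = 444
Aisha: 488·3 + 162·0 + 80·1 + 45·3 + 64·1 = 1743
Rahul: 488·2 + 162·2 + 80·3 + 45·0 + 64·0 = 1540
Carlos: 488·1 + 162·3 + 80·2 + 45·1 + 64·2 = 1307
Aisha has the highest Borda score (1743).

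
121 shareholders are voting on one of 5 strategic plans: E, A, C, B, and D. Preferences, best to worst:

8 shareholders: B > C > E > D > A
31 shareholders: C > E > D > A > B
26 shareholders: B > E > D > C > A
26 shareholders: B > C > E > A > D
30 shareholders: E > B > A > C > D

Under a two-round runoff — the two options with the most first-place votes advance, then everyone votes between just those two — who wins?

B

Round 1 first-place votes: E 30, A 0, C 31, B 60, D 0.
B and C advance.
Runoff: B is preferred to C by 90 voters; C by 31.
B wins the runoff.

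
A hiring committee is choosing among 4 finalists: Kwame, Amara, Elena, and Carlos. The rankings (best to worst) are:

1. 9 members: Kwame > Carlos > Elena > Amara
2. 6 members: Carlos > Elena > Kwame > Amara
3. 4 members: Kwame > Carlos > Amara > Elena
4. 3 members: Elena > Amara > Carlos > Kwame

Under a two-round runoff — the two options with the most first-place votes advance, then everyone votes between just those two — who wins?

Kwame

Round 1 first-place votes: Kwame 13, Amara 0, Elena 3, Carlos 6.
Kwame and Carlos advance.
Runoff: Kwame is preferred to Carlos by 13 voters; Carlos by 9.
Kwame wins the runoff.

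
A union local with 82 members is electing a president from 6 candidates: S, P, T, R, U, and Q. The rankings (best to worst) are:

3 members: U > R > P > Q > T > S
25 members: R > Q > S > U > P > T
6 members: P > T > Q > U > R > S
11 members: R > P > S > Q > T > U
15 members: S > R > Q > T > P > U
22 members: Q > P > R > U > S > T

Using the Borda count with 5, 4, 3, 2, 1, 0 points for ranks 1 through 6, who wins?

R

S: 3·0 + 25·3 + 6·0 + 11·3 + 15·5 + 22·1 = 205
P: 3·3 + 25·1 + 6·5 + 11·4 + 15·1 + 22·4 = 211
T: 3·1 + 25·0 + 6·4 + 11·1 + 15·2 + 22·0 = 68
R: 3·4 + 25·5 + 6·1 + 11·5 + 15·4 + 22·3 = 324
U: 3·5 + 25·2 + 6·2 + 11·0 + 15·0 + 22·2 = 121
Q: 3·2 + 25·4 + 6·3 + 11·2 + 15·3 + 22·5 = 301
R has the highest Borda score (324).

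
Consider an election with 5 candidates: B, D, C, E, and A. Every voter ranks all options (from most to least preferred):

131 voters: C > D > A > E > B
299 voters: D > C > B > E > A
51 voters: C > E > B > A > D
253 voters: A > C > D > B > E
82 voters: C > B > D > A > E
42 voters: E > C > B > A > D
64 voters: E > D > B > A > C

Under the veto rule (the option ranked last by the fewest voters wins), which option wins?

C

Last-place votes: B 131, D 93, C 64, E 335, A 299.
C is ranked last by the fewest voters, so C wins.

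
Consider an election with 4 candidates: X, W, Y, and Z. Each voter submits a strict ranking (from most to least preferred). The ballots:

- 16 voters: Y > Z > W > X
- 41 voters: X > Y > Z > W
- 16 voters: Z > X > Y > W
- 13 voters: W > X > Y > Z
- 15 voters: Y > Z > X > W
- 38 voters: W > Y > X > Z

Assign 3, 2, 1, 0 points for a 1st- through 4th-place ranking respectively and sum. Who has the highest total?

X: 16·0 + 41·3 + 16·2 + 13·2 + 15·1 + 38·1 = 234
W: 16·1 + 41·0 + 16·0 + 13·3 + 15·0 + 38·3 = 169
Y: 16·3 + 41·2 + 16·1 + 13·1 + 15·3 + 38·2 = 280
Z: 16·2 + 41·1 + 16·3 + 13·0 + 15·2 + 38·0 = 151
Y has the highest Borda score (280).

Y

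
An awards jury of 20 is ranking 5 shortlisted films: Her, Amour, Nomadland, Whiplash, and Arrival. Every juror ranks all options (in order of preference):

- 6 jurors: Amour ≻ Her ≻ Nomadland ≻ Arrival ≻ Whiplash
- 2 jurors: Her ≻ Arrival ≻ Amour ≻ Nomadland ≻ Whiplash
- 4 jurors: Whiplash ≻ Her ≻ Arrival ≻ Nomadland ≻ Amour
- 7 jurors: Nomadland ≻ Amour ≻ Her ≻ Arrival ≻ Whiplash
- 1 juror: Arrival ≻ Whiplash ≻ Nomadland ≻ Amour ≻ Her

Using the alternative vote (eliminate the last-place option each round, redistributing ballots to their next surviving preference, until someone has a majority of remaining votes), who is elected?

Nomadland

Round 1: Her 2, Amour 6, Nomadland 7, Whiplash 4, Arrival 1. Eliminate Arrival.
Round 2: Her 2, Amour 6, Nomadland 7, Whiplash 5. Eliminate Her.
Round 3: Amour 8, Nomadland 7, Whiplash 5. Eliminate Whiplash.
Round 4: Amour 8, Nomadland 12. Nomadland has a majority.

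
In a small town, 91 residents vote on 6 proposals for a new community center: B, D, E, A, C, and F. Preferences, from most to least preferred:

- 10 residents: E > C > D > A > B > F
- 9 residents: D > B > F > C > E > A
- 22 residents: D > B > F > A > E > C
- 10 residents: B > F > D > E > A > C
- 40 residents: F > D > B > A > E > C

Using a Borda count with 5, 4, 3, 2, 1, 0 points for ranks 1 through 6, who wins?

D

B: 10·1 + 9·4 + 22·4 + 10·5 + 40·3 = 304
D: 10·3 + 9·5 + 22·5 + 10·3 + 40·4 = 375
E: 10·5 + 9·1 + 22·1 + 10·2 + 40·1 = 141
A: 10·2 + 9·0 + 22·2 + 10·1 + 40·2 = 154
C: 10·4 + 9·2 + 22·0 + 10·0 + 40·0 = 58
F: 10·0 + 9·3 + 22·3 + 10·4 + 40·5 = 333
D has the highest Borda score (375).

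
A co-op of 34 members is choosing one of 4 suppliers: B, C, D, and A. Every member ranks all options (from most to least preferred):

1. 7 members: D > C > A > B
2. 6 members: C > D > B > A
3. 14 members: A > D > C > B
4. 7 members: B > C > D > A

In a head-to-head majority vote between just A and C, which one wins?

C

Voters preferring A to C: 14; preferring C to A: 20.
C wins the head-to-head.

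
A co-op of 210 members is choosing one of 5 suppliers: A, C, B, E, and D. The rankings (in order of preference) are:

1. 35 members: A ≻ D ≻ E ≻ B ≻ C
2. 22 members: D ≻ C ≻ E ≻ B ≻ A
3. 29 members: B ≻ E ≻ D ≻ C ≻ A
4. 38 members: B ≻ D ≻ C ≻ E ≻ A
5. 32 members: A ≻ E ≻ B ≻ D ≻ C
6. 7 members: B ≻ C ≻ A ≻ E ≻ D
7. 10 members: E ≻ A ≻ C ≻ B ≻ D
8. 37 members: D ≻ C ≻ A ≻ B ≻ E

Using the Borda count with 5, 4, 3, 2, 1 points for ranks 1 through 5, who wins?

A: 35·5 + 22·1 + 29·1 + 38·1 + 32·5 + 7·3 + 10·4 + 37·3 = 596
C: 35·1 + 22·4 + 29·2 + 38·3 + 32·1 + 7·4 + 10·3 + 37·4 = 533
B: 35·2 + 22·2 + 29·5 + 38·5 + 32·3 + 7·5 + 10·2 + 37·2 = 674
E: 35·3 + 22·3 + 29·4 + 38·2 + 32·4 + 7·2 + 10·5 + 37·1 = 592
D: 35·4 + 22·5 + 29·3 + 38·4 + 32·2 + 7·1 + 10·1 + 37·5 = 755
D has the highest Borda score (755).

D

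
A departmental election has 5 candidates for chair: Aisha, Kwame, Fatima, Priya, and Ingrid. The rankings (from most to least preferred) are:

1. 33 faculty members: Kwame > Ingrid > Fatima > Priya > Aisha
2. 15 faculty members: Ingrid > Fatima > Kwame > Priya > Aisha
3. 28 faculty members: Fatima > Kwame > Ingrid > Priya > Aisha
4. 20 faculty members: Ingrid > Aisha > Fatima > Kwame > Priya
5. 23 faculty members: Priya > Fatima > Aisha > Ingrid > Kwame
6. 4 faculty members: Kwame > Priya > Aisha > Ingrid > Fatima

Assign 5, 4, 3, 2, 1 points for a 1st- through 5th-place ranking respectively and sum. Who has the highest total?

Fatima

Aisha: 33·1 + 15·1 + 28·1 + 20·4 + 23·3 + 4·3 = 237
Kwame: 33·5 + 15·3 + 28·4 + 20·2 + 23·1 + 4·5 = 405
Fatima: 33·3 + 15·4 + 28·5 + 20·3 + 23·4 + 4·1 = 455
Priya: 33·2 + 15·2 + 28·2 + 20·1 + 23·5 + 4·4 = 303
Ingrid: 33·4 + 15·5 + 28·3 + 20·5 + 23·2 + 4·2 = 445
Fatima has the highest Borda score (455).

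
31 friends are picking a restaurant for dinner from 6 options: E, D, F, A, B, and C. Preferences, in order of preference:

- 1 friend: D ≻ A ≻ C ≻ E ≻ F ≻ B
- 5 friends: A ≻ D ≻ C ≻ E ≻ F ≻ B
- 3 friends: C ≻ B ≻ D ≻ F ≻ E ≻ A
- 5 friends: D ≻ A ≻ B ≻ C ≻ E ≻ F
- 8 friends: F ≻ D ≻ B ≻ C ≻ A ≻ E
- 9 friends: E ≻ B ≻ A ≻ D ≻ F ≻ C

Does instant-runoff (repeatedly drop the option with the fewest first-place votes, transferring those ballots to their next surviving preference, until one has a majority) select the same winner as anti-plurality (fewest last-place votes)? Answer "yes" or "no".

yes

Instant-runoff — R1 E 9, D 6, F 8, A 5, B 0, C 3 (B out); R2 E 9, D 6, F 8, A 5, C 3 (C out); R3 E 9, D 9, F 8, A 5 (A out); R4 E 9, D 14, F 8 (F out); R5 E 9, D 22 (D winner). Winner: D.
Anti-plurality — last-place votes: E 8, D 0, F 5, A 3, B 6, C 9. Winner: D.
The two methods agree.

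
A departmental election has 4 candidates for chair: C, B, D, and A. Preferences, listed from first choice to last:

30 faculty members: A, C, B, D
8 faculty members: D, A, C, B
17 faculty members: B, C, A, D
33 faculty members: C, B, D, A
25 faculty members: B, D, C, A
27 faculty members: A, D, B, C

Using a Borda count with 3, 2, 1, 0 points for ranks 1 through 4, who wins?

C: 30·2 + 8·1 + 17·2 + 33·3 + 25·1 + 27·0 = 226
B: 30·1 + 8·0 + 17·3 + 33·2 + 25·3 + 27·1 = 249
D: 30·0 + 8·3 + 17·0 + 33·1 + 25·2 + 27·2 = 161
A: 30·3 + 8·2 + 17·1 + 33·0 + 25·0 + 27·3 = 204
B has the highest Borda score (249).

B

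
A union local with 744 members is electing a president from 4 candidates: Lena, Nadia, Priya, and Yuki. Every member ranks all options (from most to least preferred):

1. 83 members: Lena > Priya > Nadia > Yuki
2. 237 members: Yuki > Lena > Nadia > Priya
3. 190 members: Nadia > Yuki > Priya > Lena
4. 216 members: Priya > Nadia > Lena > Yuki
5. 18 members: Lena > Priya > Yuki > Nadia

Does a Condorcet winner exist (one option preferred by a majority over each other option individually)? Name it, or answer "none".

Nadia vs Lena: 406–338 for Nadia.
Nadia vs Priya: 427–317 for Nadia.
Nadia vs Yuki: 489–255 for Nadia.
Nadia beats every other option head-to-head.

Nadia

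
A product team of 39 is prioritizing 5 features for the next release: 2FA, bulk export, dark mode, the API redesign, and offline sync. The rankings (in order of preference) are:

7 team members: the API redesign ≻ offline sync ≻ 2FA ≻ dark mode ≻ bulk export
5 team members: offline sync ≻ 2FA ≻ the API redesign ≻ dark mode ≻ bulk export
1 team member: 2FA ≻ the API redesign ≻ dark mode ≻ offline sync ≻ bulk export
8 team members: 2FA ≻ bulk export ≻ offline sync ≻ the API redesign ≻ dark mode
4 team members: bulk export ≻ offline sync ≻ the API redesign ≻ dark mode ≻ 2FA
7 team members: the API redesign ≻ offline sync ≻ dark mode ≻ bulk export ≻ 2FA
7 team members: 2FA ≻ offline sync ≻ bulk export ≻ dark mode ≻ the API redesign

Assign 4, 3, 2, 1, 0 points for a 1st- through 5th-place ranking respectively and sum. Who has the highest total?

offline sync

2FA: 7·2 + 5·3 + 1·4 + 8·4 + 4·0 + 7·0 + 7·4 = 93
bulk export: 7·0 + 5·0 + 1·0 + 8·3 + 4·4 + 7·1 + 7·2 = 61
dark mode: 7·1 + 5·1 + 1·2 + 8·0 + 4·1 + 7·2 + 7·1 = 39
the API redesign: 7·4 + 5·2 + 1·3 + 8·1 + 4·2 + 7·4 + 7·0 = 85
offline sync: 7·3 + 5·4 + 1·1 + 8·2 + 4·3 + 7·3 + 7·3 = 112
offline sync has the highest Borda score (112).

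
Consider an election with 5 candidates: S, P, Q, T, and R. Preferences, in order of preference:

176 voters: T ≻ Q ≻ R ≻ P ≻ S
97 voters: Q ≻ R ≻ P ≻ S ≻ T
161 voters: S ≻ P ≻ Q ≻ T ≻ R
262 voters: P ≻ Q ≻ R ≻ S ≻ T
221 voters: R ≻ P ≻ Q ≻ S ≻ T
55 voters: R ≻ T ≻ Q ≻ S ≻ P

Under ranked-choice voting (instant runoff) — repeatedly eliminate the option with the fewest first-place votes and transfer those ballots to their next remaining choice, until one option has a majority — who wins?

Round 1: S 161, P 262, Q 97, T 176, R 276. Eliminate Q.
Round 2: S 161, P 262, T 176, R 373. Eliminate S.
Round 3: P 423, T 176, R 373. Eliminate T.
Round 4: P 423, R 549. R has a majority.

R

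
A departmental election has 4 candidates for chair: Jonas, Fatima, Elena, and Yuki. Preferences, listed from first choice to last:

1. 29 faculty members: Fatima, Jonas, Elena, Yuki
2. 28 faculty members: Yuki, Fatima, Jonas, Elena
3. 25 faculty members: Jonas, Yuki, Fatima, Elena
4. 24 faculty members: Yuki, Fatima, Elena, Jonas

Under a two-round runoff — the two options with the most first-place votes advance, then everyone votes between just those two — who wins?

Round 1 first-place votes: Jonas 25, Fatima 29, Elena 0, Yuki 52.
Yuki and Fatima advance.
Runoff: Yuki is preferred to Fatima by 77 voters; Fatima by 29.
Yuki wins the runoff.

Yuki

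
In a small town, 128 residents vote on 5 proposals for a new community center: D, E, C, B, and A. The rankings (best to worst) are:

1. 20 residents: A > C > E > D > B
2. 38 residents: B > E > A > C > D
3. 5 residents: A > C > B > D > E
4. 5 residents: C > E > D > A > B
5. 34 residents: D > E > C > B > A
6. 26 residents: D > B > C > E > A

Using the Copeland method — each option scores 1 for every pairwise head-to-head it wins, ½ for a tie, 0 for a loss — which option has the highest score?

D: beats E, B, and A; loses to C → score 3.
E: beats C and A; loses to D and B → score 2.
C: beats D and A; ties B; loses to E → score 2.5.
B: beats E and A; ties C; loses to D → score 2.5.
A: loses to D, E, C, and B → score 0.
D has the best pairwise record.

D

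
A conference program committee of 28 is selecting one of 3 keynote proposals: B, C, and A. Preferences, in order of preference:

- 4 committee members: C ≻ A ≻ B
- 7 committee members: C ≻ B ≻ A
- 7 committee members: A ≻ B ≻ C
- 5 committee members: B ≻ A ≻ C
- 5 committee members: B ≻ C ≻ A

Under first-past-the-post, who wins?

First-place votes: B 10, C 11, A 7.
C has the most first-place votes.

C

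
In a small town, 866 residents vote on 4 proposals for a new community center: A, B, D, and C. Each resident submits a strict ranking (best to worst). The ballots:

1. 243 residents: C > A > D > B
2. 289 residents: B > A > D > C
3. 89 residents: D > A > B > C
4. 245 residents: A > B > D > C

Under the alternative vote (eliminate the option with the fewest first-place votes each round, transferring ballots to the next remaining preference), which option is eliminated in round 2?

C

Round 1: A 245, B 289, D 89, C 243. Eliminate D.
Round 2: A 334, B 289, C 243. Eliminate C.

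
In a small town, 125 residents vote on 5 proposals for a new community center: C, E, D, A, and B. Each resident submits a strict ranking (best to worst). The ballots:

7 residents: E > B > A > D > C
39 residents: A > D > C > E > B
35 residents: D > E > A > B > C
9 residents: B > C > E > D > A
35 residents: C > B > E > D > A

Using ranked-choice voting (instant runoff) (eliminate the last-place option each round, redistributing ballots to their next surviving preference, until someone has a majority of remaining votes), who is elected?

A

Round 1: C 35, E 7, D 35, A 39, B 9. Eliminate E.
Round 2: C 35, D 35, A 39, B 16. Eliminate B.
Round 3: C 44, D 35, A 46. Eliminate D.
Round 4: C 44, A 81. A has a majority.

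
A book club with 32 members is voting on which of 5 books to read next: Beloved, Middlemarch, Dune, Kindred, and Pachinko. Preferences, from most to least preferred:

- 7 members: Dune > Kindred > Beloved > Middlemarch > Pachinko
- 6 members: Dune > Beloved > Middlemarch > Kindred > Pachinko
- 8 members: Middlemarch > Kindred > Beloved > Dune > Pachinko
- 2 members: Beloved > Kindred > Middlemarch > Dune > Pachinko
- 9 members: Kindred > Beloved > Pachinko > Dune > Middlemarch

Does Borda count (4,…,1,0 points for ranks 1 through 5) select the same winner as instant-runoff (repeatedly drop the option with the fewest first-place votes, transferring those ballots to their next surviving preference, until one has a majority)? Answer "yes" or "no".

yes

Borda — scores: Beloved 83, Middlemarch 55, Dune 71, Kindred 93, Pachinko 18. Winner: Kindred.
Instant-runoff — R1 Beloved 2, Middlemarch 8, Dune 13, Kindred 9, Pachinko 0 (Pachinko out); R2 Beloved 2, Middlemarch 8, Dune 13, Kindred 9 (Beloved out); R3 Middlemarch 8, Dune 13, Kindred 11 (Middlemarch out); R4 Dune 13, Kindred 19 (Kindred winner). Winner: Kindred.
The two methods agree.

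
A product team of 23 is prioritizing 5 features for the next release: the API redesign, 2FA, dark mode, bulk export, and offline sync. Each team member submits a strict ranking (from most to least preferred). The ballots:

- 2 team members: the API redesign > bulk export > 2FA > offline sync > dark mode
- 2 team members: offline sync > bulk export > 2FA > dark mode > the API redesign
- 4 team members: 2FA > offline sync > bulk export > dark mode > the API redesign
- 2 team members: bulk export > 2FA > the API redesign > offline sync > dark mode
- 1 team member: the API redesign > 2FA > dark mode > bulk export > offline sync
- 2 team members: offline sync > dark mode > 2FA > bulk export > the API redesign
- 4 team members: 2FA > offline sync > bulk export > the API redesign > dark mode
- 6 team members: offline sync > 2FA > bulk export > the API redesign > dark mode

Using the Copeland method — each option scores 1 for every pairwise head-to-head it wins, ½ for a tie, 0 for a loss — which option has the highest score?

the API redesign: beats dark mode; loses to 2FA, bulk export, and offline sync → score 1.
2FA: beats the API redesign, dark mode, bulk export, and offline sync → score 4.
dark mode: loses to the API redesign, 2FA, bulk export, and offline sync → score 0.
bulk export: beats the API redesign and dark mode; loses to 2FA and offline sync → score 2.
offline sync: beats the API redesign, dark mode, and bulk export; loses to 2FA → score 3.
2FA has the best pairwise record.

2FA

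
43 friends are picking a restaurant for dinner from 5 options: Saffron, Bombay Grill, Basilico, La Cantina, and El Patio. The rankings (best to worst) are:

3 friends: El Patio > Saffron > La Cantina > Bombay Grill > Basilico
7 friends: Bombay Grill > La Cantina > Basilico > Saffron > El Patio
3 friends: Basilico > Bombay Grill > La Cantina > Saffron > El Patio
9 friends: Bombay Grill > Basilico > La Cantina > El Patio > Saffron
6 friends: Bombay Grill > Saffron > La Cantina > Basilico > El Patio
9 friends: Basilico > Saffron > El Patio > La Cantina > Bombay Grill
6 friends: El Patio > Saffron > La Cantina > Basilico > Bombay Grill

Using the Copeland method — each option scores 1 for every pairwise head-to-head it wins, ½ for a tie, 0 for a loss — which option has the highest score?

Bombay Grill

Saffron: beats La Cantina and El Patio; loses to Bombay Grill and Basilico → score 2.
Bombay Grill: beats Saffron, Basilico, La Cantina, and El Patio → score 4.
Basilico: beats Saffron and El Patio; loses to Bombay Grill and La Cantina → score 2.
La Cantina: beats Basilico and El Patio; loses to Saffron and Bombay Grill → score 2.
El Patio: loses to Saffron, Bombay Grill, Basilico, and La Cantina → score 0.
Bombay Grill has the best pairwise record.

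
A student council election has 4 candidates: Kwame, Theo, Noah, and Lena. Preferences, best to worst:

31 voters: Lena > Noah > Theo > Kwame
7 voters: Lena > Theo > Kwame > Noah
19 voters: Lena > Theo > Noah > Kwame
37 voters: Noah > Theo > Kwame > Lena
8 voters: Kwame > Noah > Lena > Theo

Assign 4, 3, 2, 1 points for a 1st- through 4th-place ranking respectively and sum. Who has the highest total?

Kwame: 31·1 + 7·2 + 19·1 + 37·2 + 8·4 = 170
Theo: 31·2 + 7·3 + 19·3 + 37·3 + 8·1 = 259
Noah: 31·3 + 7·1 + 19·2 + 37·4 + 8·3 = 310
Lena: 31·4 + 7·4 + 19·4 + 37·1 + 8·2 = 281
Noah has the highest Borda score (310).

Noah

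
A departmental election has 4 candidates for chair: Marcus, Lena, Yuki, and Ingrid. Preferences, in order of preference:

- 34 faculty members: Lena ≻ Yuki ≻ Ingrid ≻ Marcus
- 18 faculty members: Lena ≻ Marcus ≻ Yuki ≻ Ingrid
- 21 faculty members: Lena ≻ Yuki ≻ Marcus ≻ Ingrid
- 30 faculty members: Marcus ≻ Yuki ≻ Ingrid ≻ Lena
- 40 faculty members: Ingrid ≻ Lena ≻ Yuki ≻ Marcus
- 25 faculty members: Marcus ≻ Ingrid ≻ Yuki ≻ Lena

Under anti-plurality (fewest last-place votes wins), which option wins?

Last-place votes: Marcus 74, Lena 55, Yuki 0, Ingrid 39.
Yuki is ranked last by the fewest voters, so Yuki wins.

Yuki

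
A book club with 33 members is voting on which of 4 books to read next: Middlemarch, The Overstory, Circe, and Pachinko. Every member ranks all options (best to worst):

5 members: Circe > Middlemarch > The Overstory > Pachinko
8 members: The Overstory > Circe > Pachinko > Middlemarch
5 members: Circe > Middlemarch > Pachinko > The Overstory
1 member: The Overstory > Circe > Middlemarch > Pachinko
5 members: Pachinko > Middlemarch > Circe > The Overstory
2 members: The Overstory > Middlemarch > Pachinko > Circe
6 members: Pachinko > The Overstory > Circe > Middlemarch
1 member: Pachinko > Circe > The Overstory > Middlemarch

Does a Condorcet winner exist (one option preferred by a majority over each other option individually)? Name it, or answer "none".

none

Checking pairwise contests:
The Overstory beats Middlemarch 18–15.
Pachinko beats The Overstory 17–16.
The Overstory beats Circe 17–16.
Circe beats Pachinko 19–14.
Every option loses at least one head-to-head, so there is no Condorcet winner.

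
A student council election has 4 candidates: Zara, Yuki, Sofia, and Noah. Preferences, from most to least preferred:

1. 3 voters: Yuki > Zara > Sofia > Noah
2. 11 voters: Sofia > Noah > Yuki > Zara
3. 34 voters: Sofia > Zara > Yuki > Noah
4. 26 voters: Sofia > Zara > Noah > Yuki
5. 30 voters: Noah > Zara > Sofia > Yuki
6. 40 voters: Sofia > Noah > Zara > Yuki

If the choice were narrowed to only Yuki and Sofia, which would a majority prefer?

Sofia

Voters preferring Yuki to Sofia: 3; preferring Sofia to Yuki: 141.
Sofia wins the head-to-head.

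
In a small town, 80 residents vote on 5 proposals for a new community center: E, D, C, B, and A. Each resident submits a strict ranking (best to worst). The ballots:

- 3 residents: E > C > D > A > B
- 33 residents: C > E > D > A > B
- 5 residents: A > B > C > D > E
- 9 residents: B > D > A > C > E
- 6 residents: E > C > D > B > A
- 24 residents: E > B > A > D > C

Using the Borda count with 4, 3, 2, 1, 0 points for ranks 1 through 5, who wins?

E

E: 3·4 + 33·3 + 5·0 + 9·0 + 6·4 + 24·4 = 231
D: 3·2 + 33·2 + 5·1 + 9·3 + 6·2 + 24·1 = 140
C: 3·3 + 33·4 + 5·2 + 9·1 + 6·3 + 24·0 = 178
B: 3·0 + 33·0 + 5·3 + 9·4 + 6·1 + 24·3 = 129
A: 3·1 + 33·1 + 5·4 + 9·2 + 6·0 + 24·2 = 122
E has the highest Borda score (231).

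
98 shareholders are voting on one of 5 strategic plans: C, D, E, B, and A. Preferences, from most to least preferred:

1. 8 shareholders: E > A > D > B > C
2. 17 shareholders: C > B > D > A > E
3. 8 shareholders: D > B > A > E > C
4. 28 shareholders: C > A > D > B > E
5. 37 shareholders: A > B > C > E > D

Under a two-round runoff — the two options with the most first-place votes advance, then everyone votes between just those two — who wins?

Round 1 first-place votes: C 45, D 8, E 8, B 0, A 37.
C and A advance.
Runoff: C is preferred to A by 45 voters; A by 53.
A wins the runoff.

A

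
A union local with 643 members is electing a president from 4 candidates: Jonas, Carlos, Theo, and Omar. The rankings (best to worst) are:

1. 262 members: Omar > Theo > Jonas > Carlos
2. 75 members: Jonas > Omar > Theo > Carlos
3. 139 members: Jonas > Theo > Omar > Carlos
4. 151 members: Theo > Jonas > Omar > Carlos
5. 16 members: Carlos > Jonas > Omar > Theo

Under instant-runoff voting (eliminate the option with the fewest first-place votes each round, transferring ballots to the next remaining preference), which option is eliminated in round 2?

Theo

Round 1: Jonas 214, Carlos 16, Theo 151, Omar 262. Eliminate Carlos.
Round 2: Jonas 230, Theo 151, Omar 262. Eliminate Theo.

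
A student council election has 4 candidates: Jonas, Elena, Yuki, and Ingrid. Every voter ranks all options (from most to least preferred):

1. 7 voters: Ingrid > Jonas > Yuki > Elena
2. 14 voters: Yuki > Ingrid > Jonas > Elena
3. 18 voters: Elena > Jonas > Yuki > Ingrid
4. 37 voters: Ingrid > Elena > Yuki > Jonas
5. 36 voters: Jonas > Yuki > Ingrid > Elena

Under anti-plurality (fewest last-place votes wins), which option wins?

Last-place votes: Jonas 37, Elena 57, Yuki 0, Ingrid 18.
Yuki is ranked last by the fewest voters, so Yuki wins.

Yuki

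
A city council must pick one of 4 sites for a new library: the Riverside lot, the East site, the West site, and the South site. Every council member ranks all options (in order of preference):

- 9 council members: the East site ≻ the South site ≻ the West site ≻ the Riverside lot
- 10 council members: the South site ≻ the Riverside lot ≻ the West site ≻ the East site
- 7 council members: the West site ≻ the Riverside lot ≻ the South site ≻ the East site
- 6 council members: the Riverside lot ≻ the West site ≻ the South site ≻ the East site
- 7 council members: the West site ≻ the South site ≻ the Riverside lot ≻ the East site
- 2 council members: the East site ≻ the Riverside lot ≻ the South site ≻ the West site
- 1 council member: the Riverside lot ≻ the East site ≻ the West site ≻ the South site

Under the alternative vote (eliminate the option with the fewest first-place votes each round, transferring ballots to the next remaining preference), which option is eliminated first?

Round 1: the Riverside lot 7, the East site 11, the West site 14, the South site 10. Eliminate the Riverside lot.

the Riverside lot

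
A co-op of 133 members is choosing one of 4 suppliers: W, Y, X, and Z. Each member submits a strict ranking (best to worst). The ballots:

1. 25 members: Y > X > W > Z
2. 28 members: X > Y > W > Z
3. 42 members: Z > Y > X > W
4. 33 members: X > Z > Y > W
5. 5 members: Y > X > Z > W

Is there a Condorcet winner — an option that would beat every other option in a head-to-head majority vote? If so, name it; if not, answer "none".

none

Checking pairwise contests:
Y beats W 133–0.
Z beats Y 75–58.
Y beats X 72–61.
X beats Z 91–42.
Every option loses at least one head-to-head, so there is no Condorcet winner.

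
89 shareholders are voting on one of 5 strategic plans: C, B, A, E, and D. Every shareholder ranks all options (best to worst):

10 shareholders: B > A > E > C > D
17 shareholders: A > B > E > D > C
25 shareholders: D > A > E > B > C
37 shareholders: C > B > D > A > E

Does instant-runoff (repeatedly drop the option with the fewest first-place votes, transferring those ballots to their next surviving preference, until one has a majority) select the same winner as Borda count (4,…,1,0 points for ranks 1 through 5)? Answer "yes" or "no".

no

Instant-runoff — R1 C 37, B 10, A 17, E 0, D 25 (E out); R2 C 37, B 10, A 17, D 25 (B out); R3 C 37, A 27, D 25 (D out); R4 C 37, A 52 (A winner). Winner: A.
Borda — scores: C 158, B 227, A 210, E 104, D 191. Winner: B.
The two methods disagree.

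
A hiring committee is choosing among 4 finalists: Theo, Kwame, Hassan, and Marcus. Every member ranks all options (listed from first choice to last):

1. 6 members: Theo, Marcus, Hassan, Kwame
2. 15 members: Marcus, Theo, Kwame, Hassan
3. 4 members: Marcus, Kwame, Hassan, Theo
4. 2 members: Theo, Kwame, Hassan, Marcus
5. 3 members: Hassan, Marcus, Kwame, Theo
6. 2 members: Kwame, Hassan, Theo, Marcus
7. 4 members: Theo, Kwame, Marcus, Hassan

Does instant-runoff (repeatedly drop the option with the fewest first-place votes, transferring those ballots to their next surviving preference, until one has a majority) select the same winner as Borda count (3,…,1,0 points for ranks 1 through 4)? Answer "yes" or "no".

yes

Instant-runoff — R1 Theo 12, Kwame 2, Hassan 3, Marcus 19 (Marcus winner). Winner: Marcus.
Borda — scores: Theo 68, Kwame 44, Hassan 25, Marcus 79. Winner: Marcus.
The two methods agree.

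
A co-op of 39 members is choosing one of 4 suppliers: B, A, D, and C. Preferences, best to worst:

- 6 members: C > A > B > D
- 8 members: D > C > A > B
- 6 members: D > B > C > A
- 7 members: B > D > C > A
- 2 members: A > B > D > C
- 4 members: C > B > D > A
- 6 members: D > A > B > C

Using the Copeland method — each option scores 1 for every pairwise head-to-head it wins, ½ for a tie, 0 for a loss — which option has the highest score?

B: beats C; loses to A and D → score 1.
A: beats B; loses to D and C → score 1.
D: beats B, A, and C → score 3.
C: beats A; loses to B and D → score 1.
D has the best pairwise record.

D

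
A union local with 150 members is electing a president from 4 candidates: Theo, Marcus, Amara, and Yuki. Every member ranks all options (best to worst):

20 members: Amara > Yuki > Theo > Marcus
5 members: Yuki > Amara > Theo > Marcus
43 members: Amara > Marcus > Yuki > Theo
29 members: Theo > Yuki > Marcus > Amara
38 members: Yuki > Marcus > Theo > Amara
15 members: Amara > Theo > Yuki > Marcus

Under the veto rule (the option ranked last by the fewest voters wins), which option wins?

Last-place votes: Theo 43, Marcus 40, Amara 67, Yuki 0.
Yuki is ranked last by the fewest voters, so Yuki wins.

Yuki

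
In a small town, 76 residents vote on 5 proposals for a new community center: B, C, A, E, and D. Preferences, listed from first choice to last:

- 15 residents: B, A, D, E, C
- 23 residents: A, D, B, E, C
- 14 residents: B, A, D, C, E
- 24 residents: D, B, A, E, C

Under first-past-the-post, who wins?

First-place votes: B 29, C 0, A 23, E 0, D 24.
B has the most first-place votes.

B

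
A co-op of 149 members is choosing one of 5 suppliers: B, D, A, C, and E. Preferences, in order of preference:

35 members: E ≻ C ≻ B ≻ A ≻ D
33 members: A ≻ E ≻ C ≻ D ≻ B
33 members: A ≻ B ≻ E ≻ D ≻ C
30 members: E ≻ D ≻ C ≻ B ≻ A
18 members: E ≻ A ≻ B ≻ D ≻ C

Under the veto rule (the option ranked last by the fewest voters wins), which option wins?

E

Last-place votes: B 33, D 35, A 30, C 51, E 0.
E is ranked last by the fewest voters, so E wins.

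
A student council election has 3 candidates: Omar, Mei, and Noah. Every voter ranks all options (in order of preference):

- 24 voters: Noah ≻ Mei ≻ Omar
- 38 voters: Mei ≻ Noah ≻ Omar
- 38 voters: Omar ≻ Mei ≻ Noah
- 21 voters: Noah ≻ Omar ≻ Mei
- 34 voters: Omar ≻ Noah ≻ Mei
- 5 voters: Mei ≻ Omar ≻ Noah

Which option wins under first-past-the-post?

First-place votes: Omar 72, Mei 43, Noah 45.
Omar has the most first-place votes.

Omar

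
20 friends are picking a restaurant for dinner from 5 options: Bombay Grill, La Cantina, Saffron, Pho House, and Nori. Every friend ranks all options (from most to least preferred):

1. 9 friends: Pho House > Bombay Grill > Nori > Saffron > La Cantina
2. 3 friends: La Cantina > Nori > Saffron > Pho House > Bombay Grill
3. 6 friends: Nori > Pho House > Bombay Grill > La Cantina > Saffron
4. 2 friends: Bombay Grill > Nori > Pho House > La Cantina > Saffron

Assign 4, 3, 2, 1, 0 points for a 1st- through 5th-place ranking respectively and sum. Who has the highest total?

Pho House

Bombay Grill: 9·3 + 3·0 + 6·2 + 2·4 = 47
La Cantina: 9·0 + 3·4 + 6·1 + 2·1 = 20
Saffron: 9·1 + 3·2 + 6·0 + 2·0 = 15
Pho House: 9·4 + 3·1 + 6·3 + 2·2 = 61
Nori: 9·2 + 3·3 + 6·4 + 2·3 = 57
Pho House has the highest Borda score (61).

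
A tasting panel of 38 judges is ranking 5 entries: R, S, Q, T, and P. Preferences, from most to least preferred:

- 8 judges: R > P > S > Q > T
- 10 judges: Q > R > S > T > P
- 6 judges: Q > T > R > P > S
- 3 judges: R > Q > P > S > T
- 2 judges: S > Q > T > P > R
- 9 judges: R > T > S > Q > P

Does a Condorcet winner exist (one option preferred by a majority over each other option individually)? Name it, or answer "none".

R vs S: 36–2 for R.
R vs Q: 20–18 for R.
R vs T: 30–8 for R.
R vs P: 36–2 for R.
R beats every other option head-to-head.

R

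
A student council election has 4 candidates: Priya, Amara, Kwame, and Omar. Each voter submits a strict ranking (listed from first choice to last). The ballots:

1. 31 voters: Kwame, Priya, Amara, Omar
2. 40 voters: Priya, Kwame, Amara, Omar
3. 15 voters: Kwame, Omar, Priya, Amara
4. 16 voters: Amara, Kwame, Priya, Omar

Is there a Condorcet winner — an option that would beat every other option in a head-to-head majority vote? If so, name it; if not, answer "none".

Kwame

Kwame vs Priya: 62–40 for Kwame.
Kwame vs Amara: 86–16 for Kwame.
Kwame vs Omar: 102–0 for Kwame.
Kwame beats every other option head-to-head.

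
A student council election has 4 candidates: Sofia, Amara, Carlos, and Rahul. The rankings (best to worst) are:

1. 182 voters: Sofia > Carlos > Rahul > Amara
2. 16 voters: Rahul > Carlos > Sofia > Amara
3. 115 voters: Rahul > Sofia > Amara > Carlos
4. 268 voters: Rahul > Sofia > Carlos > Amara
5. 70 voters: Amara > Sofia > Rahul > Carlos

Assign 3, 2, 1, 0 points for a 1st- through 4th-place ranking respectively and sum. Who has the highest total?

Sofia

Sofia: 182·3 + 16·1 + 115·2 + 268·2 + 70·2 = 1468
Amara: 182·0 + 16·0 + 115·1 + 268·0 + 70·3 = 325
Carlos: 182·2 + 16·2 + 115·0 + 268·1 + 70·0 = 664
Rahul: 182·1 + 16·3 + 115·3 + 268·3 + 70·1 = 1449
Sofia has the highest Borda score (1468).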